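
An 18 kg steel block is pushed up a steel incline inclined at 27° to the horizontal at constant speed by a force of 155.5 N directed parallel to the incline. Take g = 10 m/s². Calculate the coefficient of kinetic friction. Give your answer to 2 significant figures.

At constant speed ΣF = 0 along the incline. The applied 155.5 N acts up the slope; the weight component mg sin 27° = 81.718 N and kinetic friction μN both act down the slope.
So 155.5 = 81.718 + μ × 160.381, giving μ = (155.5 − 81.718) / 160.381 = 0.4600.

0.46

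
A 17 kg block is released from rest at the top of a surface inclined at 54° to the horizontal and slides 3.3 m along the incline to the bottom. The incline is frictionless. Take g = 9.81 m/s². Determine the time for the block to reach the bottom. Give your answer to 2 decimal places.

0.91 s

The weight component along the incline is mg sin 54° = 134.920 N and the normal force is N = mg cos 54° = 98.025 N.
With no friction, a = g sin 54° = 7.9365 m/s².
Starting from rest, L = ½at², so t = √(2L/a) = √(2 × 3.3 / 7.9365) = 0.9119 s.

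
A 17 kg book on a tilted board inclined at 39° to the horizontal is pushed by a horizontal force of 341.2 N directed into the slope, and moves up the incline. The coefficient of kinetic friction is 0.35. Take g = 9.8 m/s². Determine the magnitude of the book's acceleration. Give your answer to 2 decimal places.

2.34 m/s²

The horizontal push has components F cos 39° = 341.2 × 0.7771 = 265.147 N up the incline and F sin 39° = 341.2 × 0.6293 = 214.717 N pressing into the surface.
The normal force is therefore N = mg cos 39° + F sin 39° = 129.465 + 214.717 = 344.182 N, and kinetic friction down the slope is μN = 0.35 × 344.182 = 120.464 N.
Along the incline: F cos 39° − mg sin 39° − μN = ma, so 265.147 − 104.841 − 120.464 = 17 a, giving a = 2.3436 m/s².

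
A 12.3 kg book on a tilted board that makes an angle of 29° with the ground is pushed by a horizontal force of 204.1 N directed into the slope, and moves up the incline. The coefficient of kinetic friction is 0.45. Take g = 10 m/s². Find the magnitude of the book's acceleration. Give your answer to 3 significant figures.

2.11 m/s²

The horizontal push has components F cos 29° = 204.1 × 0.8746 = 178.506 N up the incline and F sin 29° = 204.1 × 0.4848 = 98.948 N pressing into the surface.
The normal force is therefore N = mg cos 29° + F sin 29° = 107.576 + 98.948 = 206.524 N, and kinetic friction down the slope is μN = 0.45 × 206.524 = 92.936 N.
Along the incline: F cos 29° − mg sin 29° − μN = ma, so 178.506 − 59.630 − 92.936 = 12.3 a, giving a = 2.1089 m/s².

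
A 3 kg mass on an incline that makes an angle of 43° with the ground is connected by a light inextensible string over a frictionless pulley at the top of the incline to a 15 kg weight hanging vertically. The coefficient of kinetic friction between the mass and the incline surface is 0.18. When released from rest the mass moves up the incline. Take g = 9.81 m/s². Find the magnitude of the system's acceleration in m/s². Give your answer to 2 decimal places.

For the mass on the incline: the weight component along the slope is m₁g sin 43° = 3 × 9.81 × 0.6820 = 20.071 N and the normal force is N = m₁g cos 43° = 21.524 N.
Kinetic friction opposes the mass's motion up the incline: f = μN = 0.18 × 21.524 = 3.874 N acting down the slope.
Newton's second law for the mass (up-slope positive): T − 20.071 − 3.874 = 3 a. For the hanging weight (downward positive): 15 × 9.81 − T = 15 a.
Adding the two equations eliminates T: 123.205 = 18 a, so a = 6.8447 m/s².

6.84 m/s²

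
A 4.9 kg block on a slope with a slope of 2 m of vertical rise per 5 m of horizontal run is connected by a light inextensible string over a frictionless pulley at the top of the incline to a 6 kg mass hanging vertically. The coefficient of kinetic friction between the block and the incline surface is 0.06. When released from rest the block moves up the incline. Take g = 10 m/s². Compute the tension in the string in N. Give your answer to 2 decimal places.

For the block on the incline: the weight component along the slope is m₁g sin 21.80° = 4.9 × 10 × 0.3714 = 18.199 N and the normal force is N = m₁g cos 21.80° = 45.495 N.
Kinetic friction opposes the block's motion up the incline: f = μN = 0.06 × 45.495 = 2.730 N acting down the slope.
Newton's second law for the block (up-slope positive): T − 18.199 − 2.730 = 4.9 a. For the hanging mass (downward positive): 6 × 10 − T = 6 a.
Adding the two equations eliminates T: 39.071 = 10.9 a, so a = 3.5845 m/s².
Then from the hanging mass's equation, T = 6 × (10 − 3.5845) = 38.493 N.

38.49 N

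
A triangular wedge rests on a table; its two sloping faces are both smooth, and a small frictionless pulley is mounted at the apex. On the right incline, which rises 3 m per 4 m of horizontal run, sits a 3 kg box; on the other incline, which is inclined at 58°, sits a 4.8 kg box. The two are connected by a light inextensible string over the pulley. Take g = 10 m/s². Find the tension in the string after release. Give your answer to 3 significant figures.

26.7 N

Resolve each weight along its own incline: the 3 kg mass has component 3 × 10 × sin 36.87° = 18.000 N down its slope, and the 4.8 kg mass has 4.8 × 10 × sin 58° = 40.706 N down its slope.
The 4.8 kg side's 40.706 N exceeds the other side's 18.000 N, so that mass slides down and the 3 kg mass slides up. Taking that direction as positive, Newton's second law for the whole system gives 40.706 − 18.000 = (3 + 4.8) a, so a = 22.706 / 7.8 = 2.9110 m/s².
For the 3 kg mass (up-slope positive): T − 18.000 = 3 × 2.9110, so T = 26.733 N.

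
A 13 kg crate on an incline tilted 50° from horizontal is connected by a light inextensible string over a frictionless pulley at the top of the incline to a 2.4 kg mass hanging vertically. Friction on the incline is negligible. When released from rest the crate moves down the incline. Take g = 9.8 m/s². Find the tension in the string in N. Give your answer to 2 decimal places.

For the crate on the incline: the weight component along the slope is m₁g sin 50° = 13 × 9.8 × 0.7660 = 97.588 N and the normal force is N = m₁g cos 50° = 81.891 N.
Newton's second law for the crate (down-slope positive): 97.588 − T = 13 a. For the hanging mass (upward positive): T − 2.4 × 9.8 = 2.4 a.
Adding the two equations eliminates T: 74.068 = 15.4 a, so a = 4.8096 m/s².
Then from the hanging mass's equation, T = 2.4 × (9.8 + 4.8096) = 35.063 N.

35.06 N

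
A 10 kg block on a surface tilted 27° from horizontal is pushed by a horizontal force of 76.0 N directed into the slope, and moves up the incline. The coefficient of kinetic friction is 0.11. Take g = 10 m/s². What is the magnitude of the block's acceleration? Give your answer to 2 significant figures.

The horizontal push has components F cos 27° = 76.0 × 0.8910 = 67.716 N up the incline and F sin 27° = 76.0 × 0.4540 = 34.504 N pressing into the surface.
The normal force is therefore N = mg cos 27° + F sin 27° = 89.100 + 34.504 = 123.604 N, and kinetic friction down the slope is μN = 0.11 × 123.604 = 13.596 N.
Along the incline: F cos 27° − mg sin 27° − μN = ma, so 67.716 − 45.400 − 13.596 = 10 a, giving a = 0.8720 m/s².

0.87 m/s²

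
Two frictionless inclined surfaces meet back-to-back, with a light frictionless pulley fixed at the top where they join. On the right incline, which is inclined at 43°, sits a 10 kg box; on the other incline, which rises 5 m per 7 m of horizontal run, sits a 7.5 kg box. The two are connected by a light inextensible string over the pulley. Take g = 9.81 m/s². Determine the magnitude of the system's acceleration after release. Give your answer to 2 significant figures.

1.4 m/s²

Resolve each weight along its own incline: the 10 kg mass has component 10 × 9.81 × sin 43° = 66.904 N down its slope, and the 7.5 kg mass has 7.5 × 9.81 × sin 35.54° = 42.765 N down its slope.
The 10 kg side's 66.904 N exceeds the other side's 42.765 N, so that mass slides down and the 7.5 kg mass slides up. Taking that direction as positive, Newton's second law for the whole system gives 66.904 − 42.765 = (10 + 7.5) a, so a = 24.139 / 17.5 = 1.3794 m/s².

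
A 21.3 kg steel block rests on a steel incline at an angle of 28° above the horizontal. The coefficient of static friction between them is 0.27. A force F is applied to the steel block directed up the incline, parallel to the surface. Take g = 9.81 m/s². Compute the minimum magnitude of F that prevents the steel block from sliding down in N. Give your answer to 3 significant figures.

The normal force is N = mg cos 28° = 184.495 N. With F at its minimum the steel block is on the verge of sliding down, so static friction is at its maximum μ_s N = 0.27 × 184.495 = 49.814 N and acts up the slope.
Equilibrium along the incline: F + μ_s N = mg sin 28°, so F = 98.097 − 49.814 = 48.283 N.

48.3 N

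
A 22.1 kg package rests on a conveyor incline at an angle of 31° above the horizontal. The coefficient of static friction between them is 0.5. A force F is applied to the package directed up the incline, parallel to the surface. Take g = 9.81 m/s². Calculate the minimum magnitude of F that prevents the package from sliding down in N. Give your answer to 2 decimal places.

The normal force is N = mg cos 31° = 185.835 N. With F at its minimum the package is on the verge of sliding down, so static friction is at its maximum μ_s N = 0.5 × 185.835 = 92.918 N and acts up the slope.
Equilibrium along the incline: F + μ_s N = mg sin 31°, so F = 111.661 − 92.918 = 18.743 N.

18.74 N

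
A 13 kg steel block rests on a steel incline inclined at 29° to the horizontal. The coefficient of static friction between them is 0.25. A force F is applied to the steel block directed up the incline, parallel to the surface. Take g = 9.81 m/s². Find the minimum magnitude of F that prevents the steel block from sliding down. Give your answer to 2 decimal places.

33.94 N

The normal force is N = mg cos 29° = 111.540 N. With F at its minimum the steel block is on the verge of sliding down, so static friction is at its maximum μ_s N = 0.25 × 111.540 = 27.885 N and acts up the slope.
Equilibrium along the incline: F + μ_s N = mg sin 29°, so F = 61.828 − 27.885 = 33.943 N.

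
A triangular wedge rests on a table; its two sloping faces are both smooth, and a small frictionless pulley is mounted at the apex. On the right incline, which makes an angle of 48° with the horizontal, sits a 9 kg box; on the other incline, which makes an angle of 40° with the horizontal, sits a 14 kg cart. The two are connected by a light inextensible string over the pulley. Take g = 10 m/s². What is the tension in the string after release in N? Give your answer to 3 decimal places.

75.925 N

Resolve each weight along its own incline: the 9 kg mass has component 9 × 10 × sin 48° = 66.883 N down its slope, and the 14 kg mass has 14 × 10 × sin 40° = 89.990 N down its slope.
The 14 kg side's 89.990 N exceeds the other side's 66.883 N, so that mass slides down and the 9 kg mass slides up. Taking that direction as positive, Newton's second law for the whole system gives 89.990 − 66.883 = (9 + 14) a, so a = 23.107 / 23 = 1.0047 m/s².
For the 9 kg mass (up-slope positive): T − 66.883 = 9 × 1.0047, so T = 75.925 N.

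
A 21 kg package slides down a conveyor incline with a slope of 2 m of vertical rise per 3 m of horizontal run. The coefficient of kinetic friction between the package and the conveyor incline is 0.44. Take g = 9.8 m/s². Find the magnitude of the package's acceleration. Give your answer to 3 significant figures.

Resolving the weight along the incline: the component pulling the package down the slope is mg sin 33.69° = 21 × 9.8 × 0.5547 = 114.157 N, and the normal force is N = mg cos 33.69° = 21 × 9.8 × 0.8321 = 171.246 N.
Kinetic friction acts up the slope with magnitude f = μN = 0.44 × 171.246 = 75.348 N.
Net force along the incline is 114.157 − 75.348 = 38.809 N, so a = 38.809 / 21 = 1.8480 m/s².

1.85 m/s²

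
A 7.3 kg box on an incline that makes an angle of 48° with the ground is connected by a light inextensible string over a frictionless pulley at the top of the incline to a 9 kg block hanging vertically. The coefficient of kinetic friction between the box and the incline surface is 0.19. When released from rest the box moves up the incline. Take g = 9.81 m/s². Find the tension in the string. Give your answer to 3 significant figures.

For the box on the incline: the weight component along the slope is m₁g sin 48° = 7.3 × 9.81 × 0.7431 = 53.216 N and the normal force is N = m₁g cos 48° = 47.918 N.
Kinetic friction opposes the box's motion up the incline: f = μN = 0.19 × 47.918 = 9.104 N acting down the slope.
Newton's second law for the box (up-slope positive): T − 53.216 − 9.104 = 7.3 a. For the hanging block (downward positive): 9 × 9.81 − T = 9 a.
Adding the two equations eliminates T: 25.970 = 16.3 a, so a = 1.5933 m/s².
Then from the hanging block's equation, T = 9 × (9.81 − 1.5933) = 73.950 N.

74.0 N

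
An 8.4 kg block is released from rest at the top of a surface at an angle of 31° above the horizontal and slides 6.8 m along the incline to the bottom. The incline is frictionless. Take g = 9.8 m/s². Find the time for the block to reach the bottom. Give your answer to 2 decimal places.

1.64 s

The weight component along the incline is mg sin 31° = 42.398 N and the normal force is N = mg cos 31° = 70.562 N.
With no friction, a = g sin 31° = 5.0474 m/s².
Starting from rest, L = ½at², so t = √(2L/a) = √(2 × 6.8 / 5.0474) = 1.6415 s.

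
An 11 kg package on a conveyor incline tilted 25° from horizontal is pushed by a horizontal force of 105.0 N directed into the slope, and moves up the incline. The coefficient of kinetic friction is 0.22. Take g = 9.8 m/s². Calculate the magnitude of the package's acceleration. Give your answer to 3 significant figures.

1.67 m/s²

The horizontal push has components F cos 25° = 105.0 × 0.9063 = 95.162 N up the incline and F sin 25° = 105.0 × 0.4226 = 44.373 N pressing into the surface.
The normal force is therefore N = mg cos 25° + F sin 25° = 97.699 + 44.373 = 142.072 N, and kinetic friction down the slope is μN = 0.22 × 142.072 = 31.256 N.
Along the incline: F cos 25° − mg sin 25° − μN = ma, so 95.162 − 45.556 − 31.256 = 11 a, giving a = 1.6682 m/s².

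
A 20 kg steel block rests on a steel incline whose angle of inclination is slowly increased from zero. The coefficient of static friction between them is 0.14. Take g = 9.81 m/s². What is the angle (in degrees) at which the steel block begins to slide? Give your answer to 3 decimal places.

At the threshold of sliding, static friction is at its maximum μ_s N and exactly balances the weight component along the incline: mg sin θ = μ_s mg cos θ.
Hence tan θ = μ_s = 0.14, so θ = arctan(0.14) = 7.9696°.

7.970°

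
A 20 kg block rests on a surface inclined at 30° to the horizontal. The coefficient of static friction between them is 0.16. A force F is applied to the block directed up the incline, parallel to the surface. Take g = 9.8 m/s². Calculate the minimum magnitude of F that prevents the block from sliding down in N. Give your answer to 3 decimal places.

The normal force is N = mg cos 30° = 169.741 N. With F at its minimum the block is on the verge of sliding down, so static friction is at its maximum μ_s N = 0.16 × 169.741 = 27.159 N and acts up the slope.
Equilibrium along the incline: F + μ_s N = mg sin 30°, so F = 98.000 − 27.159 = 70.841 N.

70.841 N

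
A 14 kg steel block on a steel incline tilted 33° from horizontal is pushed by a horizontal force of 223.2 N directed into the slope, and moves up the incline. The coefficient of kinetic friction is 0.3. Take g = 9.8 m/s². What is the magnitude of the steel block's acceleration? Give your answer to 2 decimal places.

2.96 m/s²

The horizontal push has components F cos 33° = 223.2 × 0.8387 = 187.198 N up the incline and F sin 33° = 223.2 × 0.5446 = 121.555 N pressing into the surface.
The normal force is therefore N = mg cos 33° + F sin 33° = 115.070 + 121.555 = 236.625 N, and kinetic friction down the slope is μN = 0.3 × 236.625 = 70.987 N.
Along the incline: F cos 33° − mg sin 33° − μN = ma, so 187.198 − 74.719 − 70.987 = 14 a, giving a = 2.9637 m/s².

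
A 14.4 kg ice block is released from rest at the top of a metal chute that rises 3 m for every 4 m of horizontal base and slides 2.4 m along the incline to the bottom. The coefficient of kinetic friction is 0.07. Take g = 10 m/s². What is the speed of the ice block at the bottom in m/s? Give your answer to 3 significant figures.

5.11 m/s

The weight component along the incline is mg sin 36.87° = 86.400 N and the normal force is N = mg cos 36.87° = 115.200 N.
Friction up the slope is f = μN = 0.07 × 115.200 = 8.064 N, so the net downslope force is 86.400 − 8.064 = 78.336 N and a = 78.336 / 14.4 = 5.4400 m/s².
Starting from rest over a distance of 2.4 m, v² = 2aL = 2 × 5.4400 × 2.4 = 26.1120, so v = 5.1100 m/s.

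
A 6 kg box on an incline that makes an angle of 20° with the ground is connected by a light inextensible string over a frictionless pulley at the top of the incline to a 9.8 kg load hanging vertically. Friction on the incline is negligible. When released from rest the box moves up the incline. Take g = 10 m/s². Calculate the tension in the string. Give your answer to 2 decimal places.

For the box on the incline: the weight component along the slope is m₁g sin 20° = 6 × 10 × 0.3420 = 20.520 N and the normal force is N = m₁g cos 20° = 56.382 N.
Newton's second law for the box (up-slope positive): T − 20.520 = 6 a. For the hanging load (downward positive): 9.8 × 10 − T = 9.8 a.
Adding the two equations eliminates T: 77.480 = 15.8 a, so a = 4.9038 m/s².
Then from the hanging load's equation, T = 9.8 × (10 − 4.9038) = 49.943 N.

49.94 N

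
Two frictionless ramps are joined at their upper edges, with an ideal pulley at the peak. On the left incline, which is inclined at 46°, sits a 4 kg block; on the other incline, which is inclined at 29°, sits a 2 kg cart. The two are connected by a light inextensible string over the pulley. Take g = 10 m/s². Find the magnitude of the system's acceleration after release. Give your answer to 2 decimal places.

Resolve each weight along its own incline: the 4 kg mass has component 4 × 10 × sin 46° = 28.774 N down its slope, and the 2 kg mass has 2 × 10 × sin 29° = 9.696 N down its slope.
The 4 kg side's 28.774 N exceeds the other side's 9.696 N, so that mass slides down and the 2 kg mass slides up. Taking that direction as positive, Newton's second law for the whole system gives 28.774 − 9.696 = (4 + 2) a, so a = 19.078 / 6 = 3.1797 m/s².

3.18 m/s²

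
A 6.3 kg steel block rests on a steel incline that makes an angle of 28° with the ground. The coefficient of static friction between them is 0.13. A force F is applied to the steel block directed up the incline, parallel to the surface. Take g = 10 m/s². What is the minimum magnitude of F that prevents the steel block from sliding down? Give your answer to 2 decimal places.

22.35 N

The normal force is N = mg cos 28° = 55.626 N. With F at its minimum the steel block is on the verge of sliding down, so static friction is at its maximum μ_s N = 0.13 × 55.626 = 7.231 N and acts up the slope.
Equilibrium along the incline: F + μ_s N = mg sin 28°, so F = 29.577 − 7.231 = 22.346 N.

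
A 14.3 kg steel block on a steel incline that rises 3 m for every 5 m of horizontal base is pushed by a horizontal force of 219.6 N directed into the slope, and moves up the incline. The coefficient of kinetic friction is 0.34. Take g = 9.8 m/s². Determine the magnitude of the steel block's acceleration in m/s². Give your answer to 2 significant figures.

The horizontal push has components F cos 30.96° = 219.6 × 0.8575 = 188.307 N up the incline and F sin 30.96° = 219.6 × 0.5145 = 112.984 N pressing into the surface.
The normal force is therefore N = mg cos 30.96° + F sin 30.96° = 120.170 + 112.984 = 233.154 N, and kinetic friction down the slope is μN = 0.34 × 233.154 = 79.272 N.
Along the incline: F cos 30.96° − mg sin 30.96° − μN = ma, so 188.307 − 72.102 − 79.272 = 14.3 a, giving a = 2.5827 m/s².

2.6 m/s²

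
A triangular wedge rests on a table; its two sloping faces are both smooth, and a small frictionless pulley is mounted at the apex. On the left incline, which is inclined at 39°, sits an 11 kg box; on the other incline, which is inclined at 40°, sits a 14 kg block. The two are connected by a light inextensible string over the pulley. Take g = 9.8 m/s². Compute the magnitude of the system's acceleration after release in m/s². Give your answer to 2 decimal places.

0.81 m/s²

Resolve each weight along its own incline: the 11 kg mass has component 11 × 9.8 × sin 39° = 67.841 N down its slope, and the 14 kg mass has 14 × 9.8 × sin 40° = 88.190 N down its slope.
The 14 kg side's 88.190 N exceeds the other side's 67.841 N, so that mass slides down and the 11 kg mass slides up. Taking that direction as positive, Newton's second law for the whole system gives 88.190 − 67.841 = (11 + 14) a, so a = 20.349 / 25 = 0.8140 m/s².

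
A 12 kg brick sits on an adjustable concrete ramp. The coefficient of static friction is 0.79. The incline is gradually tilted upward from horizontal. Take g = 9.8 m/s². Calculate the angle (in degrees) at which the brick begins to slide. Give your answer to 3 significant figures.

At the threshold of sliding, static friction is at its maximum μ_s N and exactly balances the weight component along the incline: mg sin θ = μ_s mg cos θ.
Hence tan θ = μ_s = 0.79, so θ = arctan(0.79) = 38.3087°.

38.3°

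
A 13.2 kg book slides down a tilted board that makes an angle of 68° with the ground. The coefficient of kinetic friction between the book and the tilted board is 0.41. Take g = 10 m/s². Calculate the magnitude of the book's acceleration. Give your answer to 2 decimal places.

Resolving the weight along the incline: the component pulling the book down the slope is mg sin 68° = 13.2 × 10 × 0.9272 = 122.390 N, and the normal force is N = mg cos 68° = 13.2 × 10 × 0.3746 = 49.447 N.
Kinetic friction acts up the slope with magnitude f = μN = 0.41 × 49.447 = 20.273 N.
Net force along the incline is 122.390 − 20.273 = 102.117 N, so a = 102.117 / 13.2 = 7.7361 m/s².

7.74 m/s²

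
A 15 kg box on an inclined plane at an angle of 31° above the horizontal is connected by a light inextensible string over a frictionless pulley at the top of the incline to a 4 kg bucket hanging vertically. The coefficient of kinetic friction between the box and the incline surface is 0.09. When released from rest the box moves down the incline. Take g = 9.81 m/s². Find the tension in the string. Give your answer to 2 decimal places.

44.54 N

For the box on the incline: the weight component along the slope is m₁g sin 31° = 15 × 9.81 × 0.5150 = 75.782 N and the normal force is N = m₁g cos 31° = 126.132 N.
Kinetic friction opposes the box's motion down the incline: f = μN = 0.09 × 126.132 = 11.352 N acting up the slope.
Newton's second law for the box (down-slope positive): 75.782 − 11.352 − T = 15 a. For the hanging bucket (upward positive): T − 4 × 9.81 = 4 a.
Adding the two equations eliminates T: 25.190 = 19 a, so a = 1.3258 m/s².
Then from the hanging bucket's equation, T = 4 × (9.81 + 1.3258) = 44.543 N.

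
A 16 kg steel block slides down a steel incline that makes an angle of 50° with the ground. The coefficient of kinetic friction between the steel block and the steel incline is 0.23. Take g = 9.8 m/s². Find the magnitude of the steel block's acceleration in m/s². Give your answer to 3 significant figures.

Resolving the weight along the incline: the component pulling the steel block down the slope is mg sin 50° = 16 × 9.8 × 0.7660 = 120.109 N, and the normal force is N = mg cos 50° = 16 × 9.8 × 0.6428 = 100.791 N.
Kinetic friction acts up the slope with magnitude f = μN = 0.23 × 100.791 = 23.182 N.
Net force along the incline is 120.109 − 23.182 = 96.927 N, so a = 96.927 / 16 = 6.0579 m/s².

6.06 m/s²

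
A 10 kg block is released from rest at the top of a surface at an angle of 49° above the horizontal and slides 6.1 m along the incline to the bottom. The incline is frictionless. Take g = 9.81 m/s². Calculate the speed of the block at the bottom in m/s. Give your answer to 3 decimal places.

The weight component along the incline is mg sin 49° = 74.037 N and the normal force is N = mg cos 49° = 64.359 N.
With no friction, a = g sin 49° = 7.4037 m/s².
Starting from rest over a distance of 6.1 m, v² = 2aL = 2 × 7.4037 × 6.1 = 90.3251, so v = 9.5040 m/s.

9.504 m/s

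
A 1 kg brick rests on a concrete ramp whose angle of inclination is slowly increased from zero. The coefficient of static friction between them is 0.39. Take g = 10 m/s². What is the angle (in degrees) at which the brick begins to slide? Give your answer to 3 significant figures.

21.3°

At the threshold of sliding, static friction is at its maximum μ_s N and exactly balances the weight component along the incline: mg sin θ = μ_s mg cos θ.
Hence tan θ = μ_s = 0.39, so θ = arctan(0.39) = 21.3058°.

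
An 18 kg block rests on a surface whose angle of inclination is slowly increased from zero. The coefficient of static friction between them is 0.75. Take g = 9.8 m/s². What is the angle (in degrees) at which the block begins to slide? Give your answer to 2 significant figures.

At the threshold of sliding, static friction is at its maximum μ_s N and exactly balances the weight component along the incline: mg sin θ = μ_s mg cos θ.
Hence tan θ = μ_s = 0.75, so θ = arctan(0.75) = 36.8699°.

37°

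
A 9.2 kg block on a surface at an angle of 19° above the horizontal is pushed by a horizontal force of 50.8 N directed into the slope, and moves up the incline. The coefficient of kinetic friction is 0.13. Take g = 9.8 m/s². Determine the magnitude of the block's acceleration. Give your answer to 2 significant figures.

0.59 m/s²

The horizontal push has components F cos 19° = 50.8 × 0.9455 = 48.031 N up the incline and F sin 19° = 50.8 × 0.3256 = 16.540 N pressing into the surface.
The normal force is therefore N = mg cos 19° + F sin 19° = 85.246 + 16.540 = 101.786 N, and kinetic friction down the slope is μN = 0.13 × 101.786 = 13.232 N.
Along the incline: F cos 19° − mg sin 19° − μN = ma, so 48.031 − 29.356 − 13.232 = 9.2 a, giving a = 0.5916 m/s².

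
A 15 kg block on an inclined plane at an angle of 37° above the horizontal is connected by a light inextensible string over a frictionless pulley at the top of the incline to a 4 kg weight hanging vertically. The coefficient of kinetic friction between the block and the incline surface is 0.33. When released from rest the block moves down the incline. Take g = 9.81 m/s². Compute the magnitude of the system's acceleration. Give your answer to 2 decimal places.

For the block on the incline: the weight component along the slope is m₁g sin 37° = 15 × 9.81 × 0.6018 = 88.555 N and the normal force is N = m₁g cos 37° = 117.519 N.
Kinetic friction opposes the block's motion down the incline: f = μN = 0.33 × 117.519 = 38.781 N acting up the slope.
Newton's second law for the block (down-slope positive): 88.555 − 38.781 − T = 15 a. For the hanging weight (upward positive): T − 4 × 9.81 = 4 a.
Adding the two equations eliminates T: 10.534 = 19 a, so a = 0.5544 m/s².

0.55 m/s²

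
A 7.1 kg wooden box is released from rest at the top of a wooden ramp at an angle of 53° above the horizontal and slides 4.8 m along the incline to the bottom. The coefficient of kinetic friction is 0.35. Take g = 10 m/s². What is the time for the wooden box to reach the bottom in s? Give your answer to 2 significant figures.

The weight component along the incline is mg sin 53° = 56.703 N and the normal force is N = mg cos 53° = 42.729 N.
Friction up the slope is f = μN = 0.35 × 42.729 = 14.955 N, so the net downslope force is 56.703 − 14.955 = 41.748 N and a = 41.748 / 7.1 = 5.8800 m/s².
Starting from rest, L = ½at², so t = √(2L/a) = √(2 × 4.8 / 5.8800) = 1.2778 s.

1.3 s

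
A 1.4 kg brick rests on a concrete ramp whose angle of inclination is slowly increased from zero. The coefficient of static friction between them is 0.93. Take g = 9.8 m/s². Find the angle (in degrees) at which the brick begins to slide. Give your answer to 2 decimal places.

At the threshold of sliding, static friction is at its maximum μ_s N and exactly balances the weight component along the incline: mg sin θ = μ_s mg cos θ.
Hence tan θ = μ_s = 0.93, so θ = arctan(0.93) = 42.9228°.

42.92°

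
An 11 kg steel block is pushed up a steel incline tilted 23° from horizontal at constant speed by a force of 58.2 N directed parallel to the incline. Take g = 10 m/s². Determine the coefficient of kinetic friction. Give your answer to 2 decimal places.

0.15

At constant speed ΣF = 0 along the incline. The applied 58.2 N acts up the slope; the weight component mg sin 23° = 42.980 N and kinetic friction μN both act down the slope.
So 58.2 = 42.980 + μ × 101.256, giving μ = (58.2 − 42.980) / 101.256 = 0.1503.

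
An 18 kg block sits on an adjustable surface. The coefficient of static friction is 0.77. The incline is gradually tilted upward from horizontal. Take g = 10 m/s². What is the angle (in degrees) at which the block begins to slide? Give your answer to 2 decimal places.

37.60°

At the threshold of sliding, static friction is at its maximum μ_s N and exactly balances the weight component along the incline: mg sin θ = μ_s mg cos θ.
Hence tan θ = μ_s = 0.77, so θ = arctan(0.77) = 37.5963°.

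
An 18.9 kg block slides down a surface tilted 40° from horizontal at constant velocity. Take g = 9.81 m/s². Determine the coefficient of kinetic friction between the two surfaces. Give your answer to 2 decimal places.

At constant velocity the net force along the incline is zero: mg sin 40° = μ mg cos 40°.
So μ = tan 40° = 0.6428 / 0.7660 = 0.8392.

0.84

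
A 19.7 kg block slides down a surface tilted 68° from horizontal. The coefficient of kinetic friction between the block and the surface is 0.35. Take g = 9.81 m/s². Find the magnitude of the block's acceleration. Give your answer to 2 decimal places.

7.81 m/s²

Resolving the weight along the incline: the component pulling the block down the slope is mg sin 68° = 19.7 × 9.81 × 0.9272 = 179.188 N, and the normal force is N = mg cos 68° = 19.7 × 9.81 × 0.3746 = 72.394 N.
Kinetic friction acts up the slope with magnitude f = μN = 0.35 × 72.394 = 25.338 N.
Net force along the incline is 179.188 − 25.338 = 153.850 N, so a = 153.850 / 19.7 = 7.8096 m/s².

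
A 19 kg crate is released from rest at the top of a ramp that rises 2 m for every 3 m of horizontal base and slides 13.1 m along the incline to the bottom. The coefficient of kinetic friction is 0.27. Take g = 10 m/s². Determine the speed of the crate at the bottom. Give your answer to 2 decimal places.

9.30 m/s

The weight component along the incline is mg sin 33.69° = 105.393 N and the normal force is N = mg cos 33.69° = 158.090 N.
Friction up the slope is f = μN = 0.27 × 158.090 = 42.684 N, so the net downslope force is 105.393 − 42.684 = 62.709 N and a = 62.709 / 19 = 3.3005 m/s².
Starting from rest over a distance of 13.1 m, v² = 2aL = 2 × 3.3005 × 13.1 = 86.4731, so v = 9.2991 m/s.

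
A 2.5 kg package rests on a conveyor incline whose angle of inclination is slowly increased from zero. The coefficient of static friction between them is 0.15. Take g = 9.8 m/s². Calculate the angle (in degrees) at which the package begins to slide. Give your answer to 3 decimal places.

At the threshold of sliding, static friction is at its maximum μ_s N and exactly balances the weight component along the incline: mg sin θ = μ_s mg cos θ.
Hence tan θ = μ_s = 0.15, so θ = arctan(0.15) = 8.5308°.

8.531°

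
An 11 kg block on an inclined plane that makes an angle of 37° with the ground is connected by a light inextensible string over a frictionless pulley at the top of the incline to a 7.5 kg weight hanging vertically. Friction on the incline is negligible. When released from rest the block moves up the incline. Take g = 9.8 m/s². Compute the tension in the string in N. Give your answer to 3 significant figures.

For the block on the incline: the weight component along the slope is m₁g sin 37° = 11 × 9.8 × 0.6018 = 64.874 N and the normal force is N = m₁g cos 37° = 86.093 N.
Newton's second law for the block (up-slope positive): T − 64.874 = 11 a. For the hanging weight (downward positive): 7.5 × 9.8 − T = 7.5 a.
Adding the two equations eliminates T: 8.626 = 18.5 a, so a = 0.4663 m/s².
Then from the hanging weight's equation, T = 7.5 × (9.8 − 0.4663) = 70.003 N.

70.0 N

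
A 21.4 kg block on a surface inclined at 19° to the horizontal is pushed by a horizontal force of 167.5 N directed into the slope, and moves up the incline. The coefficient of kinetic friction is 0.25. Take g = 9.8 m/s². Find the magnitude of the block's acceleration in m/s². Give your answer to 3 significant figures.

The horizontal push has components F cos 19° = 167.5 × 0.9455 = 158.371 N up the incline and F sin 19° = 167.5 × 0.3256 = 54.538 N pressing into the surface.
The normal force is therefore N = mg cos 19° + F sin 19° = 198.290 + 54.538 = 252.828 N, and kinetic friction down the slope is μN = 0.25 × 252.828 = 63.207 N.
Along the incline: F cos 19° − mg sin 19° − μN = ma, so 158.371 − 68.285 − 63.207 = 21.4 a, giving a = 1.2560 m/s².

1.26 m/s²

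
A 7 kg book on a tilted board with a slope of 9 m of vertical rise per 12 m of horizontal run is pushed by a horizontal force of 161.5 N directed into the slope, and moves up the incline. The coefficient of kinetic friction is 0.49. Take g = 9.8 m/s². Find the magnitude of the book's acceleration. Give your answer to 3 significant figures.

1.95 m/s²

The horizontal push has components F cos 36.87° = 161.5 × 0.8000 = 129.200 N up the incline and F sin 36.87° = 161.5 × 0.6000 = 96.900 N pressing into the surface.
The normal force is therefore N = mg cos 36.87° + F sin 36.87° = 54.880 + 96.900 = 151.780 N, and kinetic friction down the slope is μN = 0.49 × 151.780 = 74.372 N.
Along the incline: F cos 36.87° − mg sin 36.87° − μN = ma, so 129.200 − 41.160 − 74.372 = 7 a, giving a = 1.9526 m/s².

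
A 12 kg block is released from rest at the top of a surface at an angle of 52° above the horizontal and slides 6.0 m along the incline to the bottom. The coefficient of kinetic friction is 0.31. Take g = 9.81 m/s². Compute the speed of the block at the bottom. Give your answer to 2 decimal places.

8.38 m/s

The weight component along the incline is mg sin 52° = 92.765 N and the normal force is N = mg cos 52° = 72.476 N.
Friction up the slope is f = μN = 0.31 × 72.476 = 22.468 N, so the net downslope force is 92.765 − 22.468 = 70.297 N and a = 70.297 / 12 = 5.8581 m/s².
Starting from rest over a distance of 6.0 m, v² = 2aL = 2 × 5.8581 × 6.0 = 70.2972, so v = 8.3843 m/s.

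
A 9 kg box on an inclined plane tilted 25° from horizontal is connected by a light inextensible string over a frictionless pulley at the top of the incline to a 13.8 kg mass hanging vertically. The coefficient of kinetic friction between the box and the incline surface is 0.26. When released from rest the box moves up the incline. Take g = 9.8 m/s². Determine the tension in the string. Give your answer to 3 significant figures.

88.5 N

For the box on the incline: the weight component along the slope is m₁g sin 25° = 9 × 9.8 × 0.4226 = 37.273 N and the normal force is N = m₁g cos 25° = 79.936 N.
Kinetic friction opposes the box's motion up the incline: f = μN = 0.26 × 79.936 = 20.783 N acting down the slope.
Newton's second law for the box (up-slope positive): T − 37.273 − 20.783 = 9 a. For the hanging mass (downward positive): 13.8 × 9.8 − T = 13.8 a.
Adding the two equations eliminates T: 77.184 = 22.8 a, so a = 3.3853 m/s².
Then from the hanging mass's equation, T = 13.8 × (9.8 − 3.3853) = 88.523 N.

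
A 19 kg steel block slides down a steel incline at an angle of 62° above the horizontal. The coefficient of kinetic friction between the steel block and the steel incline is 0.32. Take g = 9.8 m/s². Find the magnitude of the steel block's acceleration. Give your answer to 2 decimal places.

7.18 m/s²

Resolving the weight along the incline: the component pulling the steel block down the slope is mg sin 62° = 19 × 9.8 × 0.8829 = 164.396 N, and the normal force is N = mg cos 62° = 19 × 9.8 × 0.4695 = 87.421 N.
Kinetic friction acts up the slope with magnitude f = μN = 0.32 × 87.421 = 27.975 N.
Net force along the incline is 164.396 − 27.975 = 136.421 N, so a = 136.421 / 19 = 7.1801 m/s².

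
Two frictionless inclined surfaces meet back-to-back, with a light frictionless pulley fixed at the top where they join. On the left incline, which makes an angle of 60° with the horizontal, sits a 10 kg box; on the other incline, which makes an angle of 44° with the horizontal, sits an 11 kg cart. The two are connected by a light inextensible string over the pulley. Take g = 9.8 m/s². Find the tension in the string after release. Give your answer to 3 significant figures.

Resolve each weight along its own incline: the 10 kg mass has component 10 × 9.8 × sin 60° = 84.870 N down its slope, and the 11 kg mass has 11 × 9.8 × sin 44° = 74.884 N down its slope.
The 10 kg side's 84.870 N exceeds the other side's 74.884 N, so that mass slides down and the 11 kg mass slides up. Taking that direction as positive, Newton's second law for the whole system gives 84.870 − 74.884 = (10 + 11) a, so a = 9.986 / 21 = 0.4755 m/s².
For the 11 kg mass (up-slope positive): T − 74.884 = 11 × 0.4755, so T = 80.115 N.

80.1 N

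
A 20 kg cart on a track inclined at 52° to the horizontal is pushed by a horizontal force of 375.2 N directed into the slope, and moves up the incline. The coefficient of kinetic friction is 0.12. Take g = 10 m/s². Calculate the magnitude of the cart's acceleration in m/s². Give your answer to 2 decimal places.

1.16 m/s²

The horizontal push has components F cos 52° = 375.2 × 0.6157 = 231.011 N up the incline and F sin 52° = 375.2 × 0.7880 = 295.658 N pressing into the surface.
The normal force is therefore N = mg cos 52° + F sin 52° = 123.140 + 295.658 = 418.798 N, and kinetic friction down the slope is μN = 0.12 × 418.798 = 50.256 N.
Along the incline: F cos 52° − mg sin 52° − μN = ma, so 231.011 − 157.600 − 50.256 = 20 a, giving a = 1.1578 m/s².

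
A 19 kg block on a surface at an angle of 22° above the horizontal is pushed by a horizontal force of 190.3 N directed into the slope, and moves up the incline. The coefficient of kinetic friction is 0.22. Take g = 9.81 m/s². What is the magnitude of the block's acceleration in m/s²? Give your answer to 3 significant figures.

The horizontal push has components F cos 22° = 190.3 × 0.9272 = 176.446 N up the incline and F sin 22° = 190.3 × 0.3746 = 71.286 N pressing into the surface.
The normal force is therefore N = mg cos 22° + F sin 22° = 172.821 + 71.286 = 244.107 N, and kinetic friction down the slope is μN = 0.22 × 244.107 = 53.704 N.
Along the incline: F cos 22° − mg sin 22° − μN = ma, so 176.446 − 69.822 − 53.704 = 19 a, giving a = 2.7853 m/s².

2.79 m/s²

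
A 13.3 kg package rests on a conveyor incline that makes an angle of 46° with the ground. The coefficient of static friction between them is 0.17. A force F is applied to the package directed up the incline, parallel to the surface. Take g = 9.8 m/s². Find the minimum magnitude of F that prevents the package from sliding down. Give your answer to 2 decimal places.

78.37 N

The normal force is N = mg cos 46° = 90.542 N. With F at its minimum the package is on the verge of sliding down, so static friction is at its maximum μ_s N = 0.17 × 90.542 = 15.392 N and acts up the slope.
Equilibrium along the incline: F + μ_s N = mg sin 46°, so F = 93.759 − 15.392 = 78.367 N.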